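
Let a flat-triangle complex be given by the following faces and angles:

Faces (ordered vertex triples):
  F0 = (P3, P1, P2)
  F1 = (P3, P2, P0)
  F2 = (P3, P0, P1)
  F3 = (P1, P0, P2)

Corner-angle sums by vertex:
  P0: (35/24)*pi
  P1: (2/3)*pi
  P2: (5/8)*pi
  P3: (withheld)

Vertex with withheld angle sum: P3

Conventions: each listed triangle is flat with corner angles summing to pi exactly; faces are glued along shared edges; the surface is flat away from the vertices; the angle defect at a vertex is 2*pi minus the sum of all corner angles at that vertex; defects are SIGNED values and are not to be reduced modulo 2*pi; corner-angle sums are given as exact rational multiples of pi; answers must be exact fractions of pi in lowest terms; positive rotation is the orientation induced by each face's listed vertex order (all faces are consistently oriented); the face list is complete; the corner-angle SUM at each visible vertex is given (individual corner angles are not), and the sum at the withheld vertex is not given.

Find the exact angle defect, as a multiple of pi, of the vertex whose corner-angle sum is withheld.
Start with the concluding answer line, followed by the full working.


Answer: defect(P3) = (3/4)*pi

V = 4, E = 6, F = 4; chi = V - E + F = 2
Gauss-Bonnet: total defect = 2*pi*chi = 4*pi; visible defects sum to (13/4)*pi


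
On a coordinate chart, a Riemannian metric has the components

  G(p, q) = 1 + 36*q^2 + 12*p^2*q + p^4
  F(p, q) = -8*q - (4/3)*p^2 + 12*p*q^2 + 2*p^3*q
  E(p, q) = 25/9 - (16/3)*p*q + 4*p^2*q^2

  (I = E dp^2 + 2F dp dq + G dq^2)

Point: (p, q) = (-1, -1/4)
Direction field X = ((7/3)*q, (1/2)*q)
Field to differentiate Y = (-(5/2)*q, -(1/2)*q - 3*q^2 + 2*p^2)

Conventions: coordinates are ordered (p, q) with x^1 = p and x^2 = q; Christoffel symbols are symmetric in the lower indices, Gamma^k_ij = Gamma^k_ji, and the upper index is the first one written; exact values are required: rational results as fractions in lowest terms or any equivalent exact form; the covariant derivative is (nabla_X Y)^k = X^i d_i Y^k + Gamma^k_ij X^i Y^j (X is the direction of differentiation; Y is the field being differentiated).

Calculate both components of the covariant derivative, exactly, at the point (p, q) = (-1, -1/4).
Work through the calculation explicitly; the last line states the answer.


E = 61/36, F = 5/12, G = 5/4 at the point
E_p = 5/6, E_q = 10/3, F_p = 23/12, F_q = -4, G_p = 2, G_q = -6
EG - F^2 = 35/18;  g^inv = (18/35) * [[5/4, -5/12], [-5/12, 61/36]]
first-kind symbols [ij,l] = (1/2)(d_i g_jl + d_j g_il - d_l g_ij): [pp,p] = E_p/2 = 5/12, [pp,q] = F_p - E_q/2 = 1/4, [pq,p] = E_q/2 = 5/3, [pq,q] = G_p/2 = 1, [qq,p] = F_q - G_p/2 = -5, [qq,q] = G_q/2 = -3
Gamma^p_ij = (G*[ij,p] - F*[ij,q])/(EG - F^2), Gamma^q_ij = (E*[ij,q] - F*[ij,p])/(EG - F^2)
Gamma_ppp = 3/14, Gamma_ppq = 6/7, Gamma_pqq = -18/7, Gamma_qpp = 9/70, Gamma_qpq = 18/35, Gamma_qqq = -54/35
X = (-7/12, -1/8), Y = (5/8, 31/16) at the point

Answer: (nabla_X Y)^p = -5/28, (nabla_X Y)^q = 643/336


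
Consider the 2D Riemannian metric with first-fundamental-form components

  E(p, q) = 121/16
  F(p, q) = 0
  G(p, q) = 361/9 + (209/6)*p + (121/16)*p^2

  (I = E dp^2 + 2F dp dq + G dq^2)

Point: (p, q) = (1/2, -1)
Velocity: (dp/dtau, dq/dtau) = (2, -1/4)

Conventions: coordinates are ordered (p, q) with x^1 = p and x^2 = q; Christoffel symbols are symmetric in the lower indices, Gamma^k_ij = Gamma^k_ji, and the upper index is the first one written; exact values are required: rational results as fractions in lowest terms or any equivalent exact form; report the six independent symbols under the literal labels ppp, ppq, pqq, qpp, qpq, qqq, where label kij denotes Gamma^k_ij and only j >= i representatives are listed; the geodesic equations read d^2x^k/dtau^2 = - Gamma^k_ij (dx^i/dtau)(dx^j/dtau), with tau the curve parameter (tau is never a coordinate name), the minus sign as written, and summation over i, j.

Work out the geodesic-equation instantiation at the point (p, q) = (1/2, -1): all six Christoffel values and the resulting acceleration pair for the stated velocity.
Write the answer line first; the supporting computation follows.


Answer: Gamma_ppp = 0, Gamma_ppq = 0, Gamma_pqq = -185/66, Gamma_qpp = 0, Gamma_qpq = 66/185, Gamma_qqq = 0; accelerations (d^2p/dtau^2, d^2q/dtau^2) = (185/1056, 66/185)

E = 121/16, F = 0, G = 34225/576 at the point
E_p = 0, E_q = 0, F_p = 0, F_q = 0, G_p = 2035/48, G_q = 0
EG - F^2 = 4141225/9216;  g^inv = (9216/4141225) * [[34225/576, 0], [0, 121/16]]
first-kind symbols [ij,l] = (1/2)(d_i g_jl + d_j g_il - d_l g_ij): [pp,p] = E_p/2 = 0, [pp,q] = F_p - E_q/2 = 0, [pq,p] = E_q/2 = 0, [pq,q] = G_p/2 = 2035/96, [qq,p] = F_q - G_p/2 = -2035/96, [qq,q] = G_q/2 = 0
Gamma^p_ij = (G*[ij,p] - F*[ij,q])/(EG - F^2), Gamma^q_ij = (E*[ij,q] - F*[ij,p])/(EG - F^2)
Gamma_ppp = 0, Gamma_ppq = 0, Gamma_pqq = -185/66, Gamma_qpp = 0, Gamma_qpq = 66/185, Gamma_qqq = 0
d^2p/dtau^2 = -(Gamma_ppp*(2)^2 + 2*Gamma_ppq*(2)*(-1/4) + Gamma_pqq*(-1/4)^2) = 185/1056
d^2q/dtau^2 = -(Gamma_qpp*(2)^2 + 2*Gamma_qpq*(2)*(-1/4) + Gamma_qqq*(-1/4)^2) = 66/185


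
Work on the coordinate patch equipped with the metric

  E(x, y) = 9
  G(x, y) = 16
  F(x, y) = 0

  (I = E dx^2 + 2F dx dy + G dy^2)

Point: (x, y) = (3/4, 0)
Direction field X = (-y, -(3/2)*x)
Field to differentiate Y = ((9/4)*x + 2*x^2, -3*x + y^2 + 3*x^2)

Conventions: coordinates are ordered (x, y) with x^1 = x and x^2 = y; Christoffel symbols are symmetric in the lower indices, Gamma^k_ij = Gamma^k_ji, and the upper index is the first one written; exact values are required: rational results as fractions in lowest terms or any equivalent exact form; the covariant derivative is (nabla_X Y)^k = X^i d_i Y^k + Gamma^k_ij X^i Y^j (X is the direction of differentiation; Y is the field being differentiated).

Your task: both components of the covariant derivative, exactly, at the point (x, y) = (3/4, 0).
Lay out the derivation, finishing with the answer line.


E = 9, F = 0, G = 16 at the point
E_x = 0, E_y = 0, F_x = 0, F_y = 0, G_x = 0, G_y = 0
EG - F^2 = 144;  g^inv = (1/144) * [[16, 0], [0, 9]]
first-kind symbols [ij,l] = (1/2)(d_i g_jl + d_j g_il - d_l g_ij): [xx,x] = E_x/2 = 0, [xx,y] = F_x - E_y/2 = 0, [xy,x] = E_y/2 = 0, [xy,y] = G_x/2 = 0, [yy,x] = F_y - G_x/2 = 0, [yy,y] = G_y/2 = 0
Gamma^x_ij = (G*[ij,x] - F*[ij,y])/(EG - F^2), Gamma^y_ij = (E*[ij,y] - F*[ij,x])/(EG - F^2)
Gamma_xxx = 0, Gamma_xxy = 0, Gamma_xyy = 0, Gamma_yxx = 0, Gamma_yxy = 0, Gamma_yyy = 0
X = (0, -9/8), Y = (45/16, -9/16) at the point

Answer: (nabla_X Y)^x = 0, (nabla_X Y)^y = 0


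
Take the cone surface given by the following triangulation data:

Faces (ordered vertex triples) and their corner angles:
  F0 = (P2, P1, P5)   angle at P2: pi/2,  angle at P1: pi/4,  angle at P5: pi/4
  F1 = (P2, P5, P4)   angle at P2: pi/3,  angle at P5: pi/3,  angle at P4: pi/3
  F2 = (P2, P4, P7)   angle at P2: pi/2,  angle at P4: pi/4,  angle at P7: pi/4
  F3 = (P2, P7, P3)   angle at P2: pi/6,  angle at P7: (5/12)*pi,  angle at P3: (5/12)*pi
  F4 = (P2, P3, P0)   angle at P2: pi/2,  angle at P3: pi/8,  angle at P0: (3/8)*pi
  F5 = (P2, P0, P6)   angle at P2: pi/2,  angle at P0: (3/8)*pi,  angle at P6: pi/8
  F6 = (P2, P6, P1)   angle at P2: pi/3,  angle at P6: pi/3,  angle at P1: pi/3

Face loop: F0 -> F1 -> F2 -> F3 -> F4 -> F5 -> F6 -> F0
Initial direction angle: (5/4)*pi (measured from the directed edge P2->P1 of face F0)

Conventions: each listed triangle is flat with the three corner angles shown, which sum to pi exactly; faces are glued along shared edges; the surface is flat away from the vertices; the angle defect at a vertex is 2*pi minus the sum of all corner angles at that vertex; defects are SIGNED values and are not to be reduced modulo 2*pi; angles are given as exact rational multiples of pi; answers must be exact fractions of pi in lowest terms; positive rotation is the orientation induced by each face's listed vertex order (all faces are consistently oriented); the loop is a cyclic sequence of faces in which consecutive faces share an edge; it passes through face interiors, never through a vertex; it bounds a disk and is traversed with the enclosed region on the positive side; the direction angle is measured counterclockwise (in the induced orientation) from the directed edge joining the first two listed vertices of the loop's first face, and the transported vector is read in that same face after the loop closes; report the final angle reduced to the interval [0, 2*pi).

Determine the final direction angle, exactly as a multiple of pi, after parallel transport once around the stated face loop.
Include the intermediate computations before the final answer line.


enclosed vertex P2: corner angles sum to (17/6)*pi, defect = 2*pi - (17/6)*pi = (-5/6)*pi
holonomy = initial angle + sum of enclosed defects (mod 2*pi), positive in the induced orientation
final angle = (5/4)*pi - (5/6)*pi = (5/12)*pi (mod 2*pi)

Answer: final direction angle = (5/12)*pi


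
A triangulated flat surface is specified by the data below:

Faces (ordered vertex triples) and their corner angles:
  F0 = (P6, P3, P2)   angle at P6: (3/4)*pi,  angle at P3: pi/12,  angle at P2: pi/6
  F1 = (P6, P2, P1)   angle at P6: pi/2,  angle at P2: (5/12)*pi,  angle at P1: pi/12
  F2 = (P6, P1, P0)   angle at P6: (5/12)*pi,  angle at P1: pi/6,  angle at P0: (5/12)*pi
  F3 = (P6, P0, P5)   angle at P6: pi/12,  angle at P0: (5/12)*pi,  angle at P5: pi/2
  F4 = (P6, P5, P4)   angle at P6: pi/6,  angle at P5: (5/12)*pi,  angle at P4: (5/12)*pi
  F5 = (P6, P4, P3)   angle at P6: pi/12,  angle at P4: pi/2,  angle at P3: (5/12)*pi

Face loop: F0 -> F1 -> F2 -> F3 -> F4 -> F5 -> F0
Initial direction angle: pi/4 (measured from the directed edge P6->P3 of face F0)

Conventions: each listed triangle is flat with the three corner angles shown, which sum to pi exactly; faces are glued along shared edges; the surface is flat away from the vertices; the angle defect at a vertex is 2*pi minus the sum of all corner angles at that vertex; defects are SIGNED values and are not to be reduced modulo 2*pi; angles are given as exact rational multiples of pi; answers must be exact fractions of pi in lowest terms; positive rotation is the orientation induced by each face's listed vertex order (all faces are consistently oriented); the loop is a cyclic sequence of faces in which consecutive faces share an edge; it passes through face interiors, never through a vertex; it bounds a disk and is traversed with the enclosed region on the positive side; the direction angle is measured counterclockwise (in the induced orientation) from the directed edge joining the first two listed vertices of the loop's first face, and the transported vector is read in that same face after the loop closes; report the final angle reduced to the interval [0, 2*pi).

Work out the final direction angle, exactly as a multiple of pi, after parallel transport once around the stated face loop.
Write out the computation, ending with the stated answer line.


enclosed vertex P6: corner angles sum to 2*pi, defect = 2*pi - 2*pi = 0
transport around the loop rotates by the sum of enclosed defects; add to the initial angle mod 2*pi
final angle = pi/4 + 0 = pi/4 (mod 2*pi)

Answer: final direction angle = pi/4


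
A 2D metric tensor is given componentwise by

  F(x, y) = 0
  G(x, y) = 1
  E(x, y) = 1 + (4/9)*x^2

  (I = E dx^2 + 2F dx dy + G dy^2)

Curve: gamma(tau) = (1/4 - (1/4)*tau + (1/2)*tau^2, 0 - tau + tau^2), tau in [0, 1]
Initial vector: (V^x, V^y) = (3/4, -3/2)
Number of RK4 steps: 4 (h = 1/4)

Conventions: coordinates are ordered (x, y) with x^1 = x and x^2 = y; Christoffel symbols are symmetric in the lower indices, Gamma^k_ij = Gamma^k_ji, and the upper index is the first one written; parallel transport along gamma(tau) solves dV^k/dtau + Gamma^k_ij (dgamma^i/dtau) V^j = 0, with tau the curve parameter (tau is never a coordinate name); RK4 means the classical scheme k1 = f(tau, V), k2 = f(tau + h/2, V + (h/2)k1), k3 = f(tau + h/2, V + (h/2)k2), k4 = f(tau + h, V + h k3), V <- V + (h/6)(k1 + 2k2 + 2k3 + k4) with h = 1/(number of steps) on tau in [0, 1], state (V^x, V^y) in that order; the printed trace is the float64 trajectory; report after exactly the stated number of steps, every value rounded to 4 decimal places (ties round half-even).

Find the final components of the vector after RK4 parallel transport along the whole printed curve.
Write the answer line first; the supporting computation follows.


Answer: V^x = 0.7213, V^y = -1.5000

gamma'(tau) = (-1/4 + tau, -1 + 2*tau); f(tau, V)^k = -Gamma^k_ij(gamma(tau)) gamma'^i(tau) V^j; h = 1/4; intermediate values shown to 6 dp
curve data and Christoffel symbols at the stage parameters:
  tau = 0.000000: gamma = (0.250000, 0.000000), gamma' = (-0.250000, -1.000000); Gamma_xxx = 0.108108, Gamma_xxy = 0.000000, Gamma_xyy = 0.000000, Gamma_yxx = 0.000000, Gamma_yxy = 0.000000, Gamma_yyy = 0.000000
  tau = 0.125000: gamma = (0.226562, -0.109375), gamma' = (-0.125000, -0.750000); Gamma_xxx = 0.098448, Gamma_xxy = 0.000000, Gamma_xyy = 0.000000, Gamma_yxx = 0.000000, Gamma_yxy = 0.000000, Gamma_yyy = 0.000000
  tau = 0.250000: gamma = (0.218750, -0.187500), gamma' = (0.000000, -0.500000); Gamma_xxx = 0.095198, Gamma_xxy = 0.000000, Gamma_xyy = 0.000000, Gamma_yxx = 0.000000, Gamma_yxy = 0.000000, Gamma_yyy = 0.000000
  tau = 0.375000: gamma = (0.226562, -0.234375), gamma' = (0.125000, -0.250000); Gamma_xxx = 0.098448, Gamma_xxy = 0.000000, Gamma_xyy = 0.000000, Gamma_yxx = 0.000000, Gamma_yxy = 0.000000, Gamma_yyy = 0.000000
  tau = 0.500000: gamma = (0.250000, -0.250000), gamma' = (0.250000, 0.000000); Gamma_xxx = 0.108108, Gamma_xxy = 0.000000, Gamma_xyy = 0.000000, Gamma_yxx = 0.000000, Gamma_yxy = 0.000000, Gamma_yyy = 0.000000
  tau = 0.625000: gamma = (0.289062, -0.234375), gamma' = (0.375000, 0.250000); Gamma_xxx = 0.123872, Gamma_xxy = 0.000000, Gamma_xyy = 0.000000, Gamma_yxx = 0.000000, Gamma_yxy = 0.000000, Gamma_yyy = 0.000000
  tau = 0.750000: gamma = (0.343750, -0.187500), gamma' = (0.500000, 0.500000); Gamma_xxx = 0.145155, Gamma_xxy = 0.000000, Gamma_xyy = 0.000000, Gamma_yxx = 0.000000, Gamma_yxy = 0.000000, Gamma_yyy = 0.000000
  tau = 0.875000: gamma = (0.414062, -0.109375), gamma' = (0.625000, 0.750000); Gamma_xxx = 0.170998, Gamma_xxy = 0.000000, Gamma_xyy = 0.000000, Gamma_yxx = 0.000000, Gamma_yxy = 0.000000, Gamma_yyy = 0.000000
  tau = 1.000000: gamma = (0.500000, 0.000000), gamma' = (0.750000, 1.000000); Gamma_xxx = 0.200000, Gamma_xxy = 0.000000, Gamma_xyy = 0.000000, Gamma_yxx = 0.000000, Gamma_yxy = 0.000000, Gamma_yyy = 0.000000
step 0: V^x = 0.7500, V^y = -1.5000
step 1: k1 = (0.020270, 0.000000), k2 = (0.009261, 0.000000), k3 = (0.009244, 0.000000), k4 = (0.000000, 0.000000); V <- V + (h/6)(k1 + 2k2 + 2k3 + k4): V^x = 0.7524, V^y = -1.5000
step 2: k1 = (0.000000, 0.000000), k2 = (-0.009259, 0.000000), k3 = (-0.009245, 0.000000), k4 = (-0.020272, 0.000000); V <- V + (h/6)(k1 + 2k2 + 2k3 + k4): V^x = 0.7500, V^y = -1.5000
step 3: k1 = (-0.020270, 0.000000), k2 = (-0.034721, 0.000000), k3 = (-0.034637, 0.000000), k4 = (-0.053805, 0.000000); V <- V + (h/6)(k1 + 2k2 + 2k3 + k4): V^x = 0.7411, V^y = -1.5000
step 4: k1 = (-0.053789, 0.000000), k2 = (-0.078489, 0.000000), k3 = (-0.078159, 0.000000), k4 = (-0.108239, 0.000000); V <- V + (h/6)(k1 + 2k2 + 2k3 + k4): V^x = 0.7213, V^y = -1.5000


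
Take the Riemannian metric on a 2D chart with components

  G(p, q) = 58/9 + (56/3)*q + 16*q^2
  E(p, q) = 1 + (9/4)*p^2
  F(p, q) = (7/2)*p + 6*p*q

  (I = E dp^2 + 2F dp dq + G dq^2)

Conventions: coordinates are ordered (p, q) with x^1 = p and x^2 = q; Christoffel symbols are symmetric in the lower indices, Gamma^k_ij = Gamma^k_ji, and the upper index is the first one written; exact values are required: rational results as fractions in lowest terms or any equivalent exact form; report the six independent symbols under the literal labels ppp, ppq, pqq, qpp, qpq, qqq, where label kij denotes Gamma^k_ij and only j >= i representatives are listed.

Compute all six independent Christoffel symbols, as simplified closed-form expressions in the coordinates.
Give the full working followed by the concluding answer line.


E = 1 + (9/4)*p^2; F = (7/2)*p + 6*p*q; G = 58/9 + (56/3)*q + 16*q^2
Gamma^k_ij = (1/2) g^{kl} (d_i g_jl + d_j g_il - d_l g_ij), with g^inv = (1/(EG-F^2)) [[G, -F], [-F, E]]
first partials: E_p = (9/2)*p, E_q = 0, F_p = 7/2 + 6*q, F_q = 6*p, G_p = 0, G_q = 56/3 + 32*q
D = EG - F^2 = 58/9 + (56/3)*q + 16*q^2 + (9/4)*p^2
expanded: Gamma^p_pp = (G E_p - 2F F_p + F E_q)/(2D), Gamma^p_pq = (G E_q - F G_p)/(2D), Gamma^p_qq = (2G F_q - G G_p - F G_q)/(2D), Gamma^q_pp = (2E F_p - E E_q - F E_p)/(2D), Gamma^q_pq = (E G_p - F E_q)/(2D), Gamma^q_qq = (E G_q - 2F F_q + F G_p)/(2D); substitute and cancel common factors

Answer: Gamma_ppp = 81*p/(81*p^2 + 576*q^2 + 672*q + 232), Gamma_ppq = 0, Gamma_pqq = 216*p/(81*p^2 + 576*q^2 + 672*q + 232), Gamma_qpp = (216*q + 126)/(81*p^2 + 576*q^2 + 672*q + 232), Gamma_qpq = 0, Gamma_qqq = (576*q + 336)/(81*p^2 + 576*q^2 + 672*q + 232)


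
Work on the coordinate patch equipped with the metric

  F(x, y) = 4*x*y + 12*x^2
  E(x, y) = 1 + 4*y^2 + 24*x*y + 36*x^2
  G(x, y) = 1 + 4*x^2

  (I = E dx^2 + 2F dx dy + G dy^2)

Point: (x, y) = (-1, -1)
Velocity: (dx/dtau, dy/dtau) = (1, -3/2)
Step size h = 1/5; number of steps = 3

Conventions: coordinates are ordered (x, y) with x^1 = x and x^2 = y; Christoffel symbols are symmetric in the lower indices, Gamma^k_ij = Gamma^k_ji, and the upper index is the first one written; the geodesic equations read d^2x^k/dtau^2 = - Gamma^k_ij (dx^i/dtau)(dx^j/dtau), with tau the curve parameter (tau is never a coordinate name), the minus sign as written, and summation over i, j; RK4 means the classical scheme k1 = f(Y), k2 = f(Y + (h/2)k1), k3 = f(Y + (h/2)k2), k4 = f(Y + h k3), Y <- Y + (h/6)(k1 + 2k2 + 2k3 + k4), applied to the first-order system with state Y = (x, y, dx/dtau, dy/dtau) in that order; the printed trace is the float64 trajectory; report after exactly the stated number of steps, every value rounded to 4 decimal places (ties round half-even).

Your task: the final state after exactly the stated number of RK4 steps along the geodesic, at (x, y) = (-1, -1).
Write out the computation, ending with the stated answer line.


f(Y) = (dx/dtau, dy/dtau, -Gamma^x_ij Y'^i Y'^j, -Gamma^y_ij Y'^i Y'^j) with the Gammas evaluated at the stage position; h = 0.200000; intermediate values shown to 6 dp
step 0: x = -1.0000, y = -1.0000, dx/dtau = 1.0000, dy/dtau = -1.5000
step 1:
  k1: at (x, y) = (-1.000000, -1.000000), (dx/dtau, dy/dtau) = (1.000000, -1.500000); Gamma_xxx = -0.695652, Gamma_xxy = -0.231884, Gamma_xyy = 0.000000, Gamma_yxx = -0.173913, Gamma_yxy = -0.057971, Gamma_yyy = 0.000000; k1 = (1.000000, -1.500000, 0.000000, 0.000000)
  k2: at (x, y) = (-0.900000, -1.150000), (dx/dtau, dy/dtau) = (1.000000, -1.500000); Gamma_xxx = -0.727215, Gamma_xxy = -0.242405, Gamma_xyy = 0.000000, Gamma_yxx = -0.169998, Gamma_yxy = -0.056666, Gamma_yyy = 0.000000; k2 = (1.000000, -1.500000, 0.000000, 0.000000)
  k3: at (x, y) = (-0.900000, -1.150000), (dx/dtau, dy/dtau) = (1.000000, -1.500000); Gamma_xxx = -0.727215, Gamma_xxy = -0.242405, Gamma_xyy = 0.000000, Gamma_yxx = -0.169998, Gamma_yxy = -0.056666, Gamma_yyy = 0.000000; k3 = (1.000000, -1.500000, 0.000000, 0.000000)
  k4: at (x, y) = (-0.800000, -1.300000), (dx/dtau, dy/dtau) = (1.000000, -1.500000); Gamma_xxx = -0.761317, Gamma_xxy = -0.253772, Gamma_xyy = 0.000000, Gamma_yxx = -0.164609, Gamma_yxy = -0.054870, Gamma_yyy = 0.000000; k4 = (1.000000, -1.500000, 0.000000, 0.000000)
  Y <- Y + (h/6)(k1 + 2k2 + 2k3 + k4): x = -0.8000, y = -1.3000, dx/dtau = 1.0000, dy/dtau = -1.5000
step 2:
  k1: at (x, y) = (-0.800000, -1.300000), (dx/dtau, dy/dtau) = (1.000000, -1.500000); Gamma_xxx = -0.761317, Gamma_xxy = -0.253772, Gamma_xyy = 0.000000, Gamma_yxx = -0.164609, Gamma_yxy = -0.054870, Gamma_yyy = 0.000000; k1 = (1.000000, -1.500000, 0.000000, 0.000000)
  k2: at (x, y) = (-0.700000, -1.450000), (dx/dtau, dy/dtau) = (1.000000, -1.500000); Gamma_xxx = -0.798201, Gamma_xxy = -0.266067, Gamma_xyy = 0.000000, Gamma_yxx = -0.157392, Gamma_yxy = -0.052464, Gamma_yyy = 0.000000; k2 = (1.000000, -1.500000, 0.000000, 0.000000)
  k3: at (x, y) = (-0.700000, -1.450000), (dx/dtau, dy/dtau) = (1.000000, -1.500000); Gamma_xxx = -0.798201, Gamma_xxy = -0.266067, Gamma_xyy = 0.000000, Gamma_yxx = -0.157392, Gamma_yxy = -0.052464, Gamma_yyy = 0.000000; k3 = (1.000000, -1.500000, 0.000000, 0.000000)
  k4: at (x, y) = (-0.600000, -1.600000), (dx/dtau, dy/dtau) = (1.000000, -1.500000); Gamma_xxx = -0.838127, Gamma_xxy = -0.279376, Gamma_xyy = 0.000000, Gamma_yxx = -0.147905, Gamma_yxy = -0.049302, Gamma_yyy = 0.000000; k4 = (1.000000, -1.500000, 0.000000, 0.000000)
  Y <- Y + (h/6)(k1 + 2k2 + 2k3 + k4): x = -0.6000, y = -1.6000, dx/dtau = 1.0000, dy/dtau = -1.5000
step 3:
  k1: at (x, y) = (-0.600000, -1.600000), (dx/dtau, dy/dtau) = (1.000000, -1.500000); Gamma_xxx = -0.838127, Gamma_xxy = -0.279376, Gamma_xyy = 0.000000, Gamma_yxx = -0.147905, Gamma_yxy = -0.049302, Gamma_yyy = 0.000000; k1 = (1.000000, -1.500000, 0.000000, 0.000000)
  k2: at (x, y) = (-0.500000, -1.750000), (dx/dtau, dy/dtau) = (1.000000, -1.500000); Gamma_xxx = -0.881356, Gamma_xxy = -0.293785, Gamma_xyy = 0.000000, Gamma_yxx = -0.135593, Gamma_yxy = -0.045198, Gamma_yyy = 0.000000; k2 = (1.000000, -1.500000, 0.000000, 0.000000)
  k3: at (x, y) = (-0.500000, -1.750000), (dx/dtau, dy/dtau) = (1.000000, -1.500000); Gamma_xxx = -0.881356, Gamma_xxy = -0.293785, Gamma_xyy = 0.000000, Gamma_yxx = -0.135593, Gamma_yxy = -0.045198, Gamma_yyy = 0.000000; k3 = (1.000000, -1.500000, 0.000000, 0.000000)
  k4: at (x, y) = (-0.400000, -1.900000), (dx/dtau, dy/dtau) = (1.000000, -1.500000); Gamma_xxx = -0.928144, Gamma_xxy = -0.309381, Gamma_xyy = 0.000000, Gamma_yxx = -0.119760, Gamma_yxy = -0.039920, Gamma_yyy = 0.000000; k4 = (1.000000, -1.500000, 0.000000, 0.000000)
  Y <- Y + (h/6)(k1 + 2k2 + 2k3 + k4): x = -0.4000, y = -1.9000, dx/dtau = 1.0000, dy/dtau = -1.5000

Answer: x = -0.4000, y = -1.9000, dx/dtau = 1.0000, dy/dtau = -1.5000


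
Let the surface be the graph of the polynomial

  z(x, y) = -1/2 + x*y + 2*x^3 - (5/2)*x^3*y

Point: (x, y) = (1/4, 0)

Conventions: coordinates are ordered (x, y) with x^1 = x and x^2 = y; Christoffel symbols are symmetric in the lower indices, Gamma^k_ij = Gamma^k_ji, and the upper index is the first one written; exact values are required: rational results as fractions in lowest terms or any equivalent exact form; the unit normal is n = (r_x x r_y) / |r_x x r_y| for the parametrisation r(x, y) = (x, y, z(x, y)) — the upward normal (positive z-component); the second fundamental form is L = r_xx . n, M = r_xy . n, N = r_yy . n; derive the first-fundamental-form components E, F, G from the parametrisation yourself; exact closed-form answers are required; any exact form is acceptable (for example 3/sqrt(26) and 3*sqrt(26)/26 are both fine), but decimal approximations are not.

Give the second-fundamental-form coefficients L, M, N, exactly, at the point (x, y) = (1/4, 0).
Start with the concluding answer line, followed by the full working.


Answer: L = 384*sqrt(19417)/19417, M = 68*sqrt(19417)/19417, N = 0

z_x = 3/8, z_y = 27/128, z_xx = 3, z_xy = 17/32, z_yy = 0
E = 73/64, F = 81/1024, G = 17113/16384; answer radicand W^2 = 19417/16384
unnormalised second-form numerators: l = 3, m = 17/32, n = 0; L = l/sqrt(19417/16384), and similarly M = m/sqrt(W^2), N = n/sqrt(W^2)


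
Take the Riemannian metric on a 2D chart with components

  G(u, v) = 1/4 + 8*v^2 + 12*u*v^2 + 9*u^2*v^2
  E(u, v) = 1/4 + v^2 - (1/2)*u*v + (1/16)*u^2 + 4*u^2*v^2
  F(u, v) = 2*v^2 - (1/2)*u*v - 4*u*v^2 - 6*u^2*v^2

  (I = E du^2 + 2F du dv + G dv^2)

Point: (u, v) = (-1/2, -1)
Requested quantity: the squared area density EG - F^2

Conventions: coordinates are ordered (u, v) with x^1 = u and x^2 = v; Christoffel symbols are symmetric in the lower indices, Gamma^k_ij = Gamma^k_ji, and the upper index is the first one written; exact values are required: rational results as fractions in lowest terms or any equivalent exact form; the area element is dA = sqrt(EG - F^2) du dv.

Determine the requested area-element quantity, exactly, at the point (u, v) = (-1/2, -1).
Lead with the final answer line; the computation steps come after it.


Answer: EG - F^2 = 513/128

E = 129/64, F = 9/4, G = 9/2; EG - F^2 = 513/128


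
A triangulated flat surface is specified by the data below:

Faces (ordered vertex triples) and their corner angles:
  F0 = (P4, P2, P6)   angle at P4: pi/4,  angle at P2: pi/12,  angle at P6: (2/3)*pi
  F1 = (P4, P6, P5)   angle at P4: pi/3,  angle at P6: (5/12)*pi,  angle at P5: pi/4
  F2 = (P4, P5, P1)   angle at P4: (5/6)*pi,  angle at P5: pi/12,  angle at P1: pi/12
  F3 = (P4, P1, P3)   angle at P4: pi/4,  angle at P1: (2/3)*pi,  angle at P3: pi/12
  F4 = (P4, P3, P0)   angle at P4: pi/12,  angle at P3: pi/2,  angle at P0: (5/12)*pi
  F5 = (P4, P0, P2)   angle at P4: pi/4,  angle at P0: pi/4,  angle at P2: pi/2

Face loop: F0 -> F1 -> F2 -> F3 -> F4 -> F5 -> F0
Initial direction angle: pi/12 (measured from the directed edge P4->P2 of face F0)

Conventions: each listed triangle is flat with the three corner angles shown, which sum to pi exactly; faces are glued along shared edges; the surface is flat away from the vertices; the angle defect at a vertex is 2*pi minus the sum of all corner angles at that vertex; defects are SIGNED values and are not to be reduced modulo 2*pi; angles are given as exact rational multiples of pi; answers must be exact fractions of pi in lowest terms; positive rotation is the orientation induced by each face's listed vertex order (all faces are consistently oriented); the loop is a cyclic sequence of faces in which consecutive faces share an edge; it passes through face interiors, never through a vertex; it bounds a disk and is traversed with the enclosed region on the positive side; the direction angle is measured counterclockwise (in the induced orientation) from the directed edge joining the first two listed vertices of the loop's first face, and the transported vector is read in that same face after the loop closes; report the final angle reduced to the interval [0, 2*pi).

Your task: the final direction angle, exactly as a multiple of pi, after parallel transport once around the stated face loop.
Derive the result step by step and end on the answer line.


enclosed vertex P4: corner angles sum to 2*pi, defect = 2*pi - 2*pi = 0
transport around the loop rotates by the sum of enclosed defects; add to the initial angle mod 2*pi
final angle = pi/12 + 0 = pi/12 (mod 2*pi)

Answer: final direction angle = pi/12


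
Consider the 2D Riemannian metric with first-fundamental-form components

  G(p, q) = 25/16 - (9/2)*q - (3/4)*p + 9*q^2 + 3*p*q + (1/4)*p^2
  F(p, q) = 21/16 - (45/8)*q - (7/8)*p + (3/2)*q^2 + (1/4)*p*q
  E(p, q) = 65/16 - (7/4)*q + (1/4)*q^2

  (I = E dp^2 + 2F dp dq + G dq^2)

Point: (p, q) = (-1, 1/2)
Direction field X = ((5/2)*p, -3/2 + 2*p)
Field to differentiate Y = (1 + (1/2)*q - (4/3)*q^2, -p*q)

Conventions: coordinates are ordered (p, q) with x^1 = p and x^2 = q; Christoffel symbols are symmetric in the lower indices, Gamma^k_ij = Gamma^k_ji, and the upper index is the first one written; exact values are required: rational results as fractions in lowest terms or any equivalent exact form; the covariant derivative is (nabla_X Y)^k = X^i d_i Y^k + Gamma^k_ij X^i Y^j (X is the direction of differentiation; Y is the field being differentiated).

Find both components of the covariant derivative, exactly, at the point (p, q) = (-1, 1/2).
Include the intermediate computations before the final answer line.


E = 13/4, F = -3/8, G = 17/16 at the point
E_p = 0, E_q = -3/2, F_p = -3/4, F_q = -35/8, G_p = 1/4, G_q = 3/2
EG - F^2 = 53/16;  g^inv = (16/53) * [[17/16, 3/8], [3/8, 13/4]]
first-kind symbols [ij,l] = (1/2)(d_i g_jl + d_j g_il - d_l g_ij): [pp,p] = E_p/2 = 0, [pp,q] = F_p - E_q/2 = 0, [pq,p] = E_q/2 = -3/4, [pq,q] = G_p/2 = 1/8, [qq,p] = F_q - G_p/2 = -9/2, [qq,q] = G_q/2 = 3/4
Gamma^p_ij = (G*[ij,p] - F*[ij,q])/(EG - F^2), Gamma^q_ij = (E*[ij,q] - F*[ij,p])/(EG - F^2)
Gamma_ppp = 0, Gamma_ppq = -12/53, Gamma_pqq = -72/53, Gamma_qpp = 0, Gamma_qpq = 2/53, Gamma_qqq = 12/53
X = (-5/2, -7/2), Y = (11/12, 1/2) at the point

Answer: (nabla_X Y)^p = 4009/636, (nabla_X Y)^q = -895/318


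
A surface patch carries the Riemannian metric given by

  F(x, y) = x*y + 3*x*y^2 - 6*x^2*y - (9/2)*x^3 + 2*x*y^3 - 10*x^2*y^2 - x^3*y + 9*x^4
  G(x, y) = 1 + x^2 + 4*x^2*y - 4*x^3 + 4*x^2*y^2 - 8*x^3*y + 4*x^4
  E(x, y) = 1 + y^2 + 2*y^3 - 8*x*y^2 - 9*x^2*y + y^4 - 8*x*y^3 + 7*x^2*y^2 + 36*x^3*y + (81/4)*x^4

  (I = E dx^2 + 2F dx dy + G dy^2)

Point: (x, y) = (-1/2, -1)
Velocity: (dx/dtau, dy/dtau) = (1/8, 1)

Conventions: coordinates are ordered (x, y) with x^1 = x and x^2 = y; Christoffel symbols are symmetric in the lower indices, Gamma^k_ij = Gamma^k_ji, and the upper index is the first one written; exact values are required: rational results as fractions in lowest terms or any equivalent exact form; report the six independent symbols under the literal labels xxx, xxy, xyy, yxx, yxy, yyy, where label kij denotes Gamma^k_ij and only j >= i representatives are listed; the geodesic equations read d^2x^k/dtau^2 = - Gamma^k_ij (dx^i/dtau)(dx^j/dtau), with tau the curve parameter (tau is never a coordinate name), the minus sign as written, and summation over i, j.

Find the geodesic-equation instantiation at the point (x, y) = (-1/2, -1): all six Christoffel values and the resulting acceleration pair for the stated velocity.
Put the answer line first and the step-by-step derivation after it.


Answer: Gamma_xxx = -1700/689, Gamma_xxy = -200/689, Gamma_xyy = 200/689, Gamma_yxx = 0, Gamma_yxy = 0, Gamma_yyy = 0; accelerations (d^2x/dtau^2, d^2y/dtau^2) = (-1975/11024, 0)

E = 689/64, F = 0, G = 1 at the point
E_x = -425/8, E_y = -25/4, F_x = -25/8, F_y = 25/8, G_x = 0, G_y = 0
EG - F^2 = 689/64;  g^inv = (64/689) * [[1, 0], [0, 689/64]]
first-kind symbols [ij,l] = (1/2)(d_i g_jl + d_j g_il - d_l g_ij): [xx,x] = E_x/2 = -425/16, [xx,y] = F_x - E_y/2 = 0, [xy,x] = E_y/2 = -25/8, [xy,y] = G_x/2 = 0, [yy,x] = F_y - G_x/2 = 25/8, [yy,y] = G_y/2 = 0
Gamma^x_ij = (G*[ij,x] - F*[ij,y])/(EG - F^2), Gamma^y_ij = (E*[ij,y] - F*[ij,x])/(EG - F^2)
Gamma_xxx = -1700/689, Gamma_xxy = -200/689, Gamma_xyy = 200/689, Gamma_yxx = 0, Gamma_yxy = 0, Gamma_yyy = 0
d^2x/dtau^2 = -(Gamma_xxx*(1/8)^2 + 2*Gamma_xxy*(1/8)*(1) + Gamma_xyy*(1)^2) = -1975/11024
d^2y/dtau^2 = -(Gamma_yxx*(1/8)^2 + 2*Gamma_yxy*(1/8)*(1) + Gamma_yyy*(1)^2) = 0


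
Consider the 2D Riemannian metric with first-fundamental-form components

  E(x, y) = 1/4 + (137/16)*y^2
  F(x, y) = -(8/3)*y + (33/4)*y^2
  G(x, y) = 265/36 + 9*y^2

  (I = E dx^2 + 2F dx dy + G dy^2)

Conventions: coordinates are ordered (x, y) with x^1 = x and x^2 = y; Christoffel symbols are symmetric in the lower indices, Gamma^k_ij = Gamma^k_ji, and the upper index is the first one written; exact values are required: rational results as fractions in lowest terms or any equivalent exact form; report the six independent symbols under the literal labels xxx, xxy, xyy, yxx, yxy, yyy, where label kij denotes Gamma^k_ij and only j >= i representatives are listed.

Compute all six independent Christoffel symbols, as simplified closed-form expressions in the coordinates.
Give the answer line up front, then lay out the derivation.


Answer: Gamma_xxx = (40689*y^3 - 13152*y^2)/(5184*y^4 + 25344*y^3 + 33505*y^2 + 1060), Gamma_xxy = (44388*y^3 + 36305*y)/(5184*y^4 + 25344*y^3 + 33505*y^2 + 1060), Gamma_xyy = (128304*y^3 + 209880*y - 33920)/(15552*y^4 + 76032*y^3 + 100515*y^2 + 3180), Gamma_yxx = (-168921*y^3 - 4932*y)/(20736*y^4 + 101376*y^3 + 134020*y^2 + 4240), Gamma_yxy = (-40689*y^3 + 13152*y^2)/(5184*y^4 + 25344*y^3 + 33505*y^2 + 1060), Gamma_yyy = (-34020*y^3 + 38016*y^2 - 2800*y)/(5184*y^4 + 25344*y^3 + 33505*y^2 + 1060)

E = 1/4 + (137/16)*y^2; F = -(8/3)*y + (33/4)*y^2; G = 265/36 + 9*y^2
Gamma^k_ij = (1/2) g^{kl} (d_i g_jl + d_j g_il - d_l g_ij), with g^inv = (1/(EG-F^2)) [[G, -F], [-F, E]]
first partials: E_x = 0, E_y = (137/8)*y, F_x = 0, F_y = -8/3 + (33/2)*y, G_x = 0, G_y = 18*y
D = EG - F^2 = 265/144 + (33505/576)*y^2 + 44*y^3 + 9*y^4
expanded: Gamma^x_xx = (G E_x - 2F F_x + F E_y)/(2D), Gamma^x_xy = (G E_y - F G_x)/(2D), Gamma^x_yy = (2G F_y - G G_x - F G_y)/(2D), Gamma^y_xx = (2E F_x - E E_y - F E_x)/(2D), Gamma^y_xy = (E G_x - F E_y)/(2D), Gamma^y_yy = (E G_y - 2F F_y + F G_x)/(2D); substitute and cancel common factors


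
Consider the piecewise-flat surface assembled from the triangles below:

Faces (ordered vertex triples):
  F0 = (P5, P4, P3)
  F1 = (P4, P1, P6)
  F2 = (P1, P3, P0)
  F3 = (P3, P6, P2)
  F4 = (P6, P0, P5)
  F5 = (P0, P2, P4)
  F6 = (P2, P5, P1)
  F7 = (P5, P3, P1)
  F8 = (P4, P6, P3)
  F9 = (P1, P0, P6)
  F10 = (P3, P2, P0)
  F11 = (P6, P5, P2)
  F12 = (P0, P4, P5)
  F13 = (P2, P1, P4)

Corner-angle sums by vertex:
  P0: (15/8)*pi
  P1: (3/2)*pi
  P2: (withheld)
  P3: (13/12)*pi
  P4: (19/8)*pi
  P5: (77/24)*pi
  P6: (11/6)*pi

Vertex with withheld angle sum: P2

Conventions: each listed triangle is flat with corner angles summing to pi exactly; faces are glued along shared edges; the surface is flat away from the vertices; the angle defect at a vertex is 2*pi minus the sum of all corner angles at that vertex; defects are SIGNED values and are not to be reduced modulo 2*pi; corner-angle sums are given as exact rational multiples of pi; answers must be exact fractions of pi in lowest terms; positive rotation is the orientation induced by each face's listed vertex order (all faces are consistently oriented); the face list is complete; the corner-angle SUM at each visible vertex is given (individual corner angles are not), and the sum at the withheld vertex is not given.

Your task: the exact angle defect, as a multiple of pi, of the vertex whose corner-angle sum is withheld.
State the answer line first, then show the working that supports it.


Answer: defect(P2) = -pi/8

V = 7, E = 21, F = 14; chi = V - E + F = 0
Gauss-Bonnet: total defect = 2*pi*chi = 0; visible defects sum to pi/8


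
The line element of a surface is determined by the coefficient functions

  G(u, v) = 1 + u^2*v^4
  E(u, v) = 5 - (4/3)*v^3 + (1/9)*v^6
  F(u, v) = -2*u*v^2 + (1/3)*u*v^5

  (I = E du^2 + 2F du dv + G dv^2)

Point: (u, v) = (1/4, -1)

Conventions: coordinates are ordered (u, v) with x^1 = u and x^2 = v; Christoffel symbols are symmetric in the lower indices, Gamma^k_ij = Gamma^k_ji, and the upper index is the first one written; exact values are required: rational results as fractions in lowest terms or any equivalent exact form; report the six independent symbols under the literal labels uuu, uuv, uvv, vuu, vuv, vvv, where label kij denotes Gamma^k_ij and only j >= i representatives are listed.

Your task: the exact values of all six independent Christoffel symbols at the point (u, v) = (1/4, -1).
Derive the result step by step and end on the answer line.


E = 58/9, F = -7/12, G = 17/16 at the point
E_u = 0, E_v = -14/3, F_u = -7/3, F_v = 17/12, G_u = 1/2, G_v = -1/4
EG - F^2 = 937/144;  g^inv = (144/937) * [[17/16, 7/12], [7/12, 58/9]]
first-kind symbols [ij,l] = (1/2)(d_i g_jl + d_j g_il - d_l g_ij): [uu,u] = E_u/2 = 0, [uu,v] = F_u - E_v/2 = 0, [uv,u] = E_v/2 = -7/3, [uv,v] = G_u/2 = 1/4, [vv,u] = F_v - G_u/2 = 7/6, [vv,v] = G_v/2 = -1/8
Gamma^u_ij = (G*[ij,u] - F*[ij,v])/(EG - F^2), Gamma^v_ij = (E*[ij,v] - F*[ij,u])/(EG - F^2)

Answer: Gamma_uuu = 0, Gamma_uuv = -336/937, Gamma_uvv = 168/937, Gamma_vuu = 0, Gamma_vuv = 36/937, Gamma_vvv = -18/937


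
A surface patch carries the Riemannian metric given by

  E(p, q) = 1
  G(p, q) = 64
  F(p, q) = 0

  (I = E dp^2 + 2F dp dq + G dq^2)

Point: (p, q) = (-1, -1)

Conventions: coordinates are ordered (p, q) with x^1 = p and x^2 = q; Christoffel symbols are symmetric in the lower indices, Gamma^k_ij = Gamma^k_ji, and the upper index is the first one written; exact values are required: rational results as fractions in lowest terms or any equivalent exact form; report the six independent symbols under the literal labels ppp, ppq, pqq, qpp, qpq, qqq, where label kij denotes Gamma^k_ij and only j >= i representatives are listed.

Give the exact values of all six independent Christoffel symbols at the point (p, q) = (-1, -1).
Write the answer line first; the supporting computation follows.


Answer: Gamma_ppp = 0, Gamma_ppq = 0, Gamma_pqq = 0, Gamma_qpp = 0, Gamma_qpq = 0, Gamma_qqq = 0

E = 1, F = 0, G = 64 at the point
E_p = 0, E_q = 0, F_p = 0, F_q = 0, G_p = 0, G_q = 0
EG - F^2 = 64;  g^inv = (1/64) * [[64, 0], [0, 1]]
first-kind symbols [ij,l] = (1/2)(d_i g_jl + d_j g_il - d_l g_ij): [pp,p] = E_p/2 = 0, [pp,q] = F_p - E_q/2 = 0, [pq,p] = E_q/2 = 0, [pq,q] = G_p/2 = 0, [qq,p] = F_q - G_p/2 = 0, [qq,q] = G_q/2 = 0
Gamma^p_ij = (G*[ij,p] - F*[ij,q])/(EG - F^2), Gamma^q_ij = (E*[ij,q] - F*[ij,p])/(EG - F^2)


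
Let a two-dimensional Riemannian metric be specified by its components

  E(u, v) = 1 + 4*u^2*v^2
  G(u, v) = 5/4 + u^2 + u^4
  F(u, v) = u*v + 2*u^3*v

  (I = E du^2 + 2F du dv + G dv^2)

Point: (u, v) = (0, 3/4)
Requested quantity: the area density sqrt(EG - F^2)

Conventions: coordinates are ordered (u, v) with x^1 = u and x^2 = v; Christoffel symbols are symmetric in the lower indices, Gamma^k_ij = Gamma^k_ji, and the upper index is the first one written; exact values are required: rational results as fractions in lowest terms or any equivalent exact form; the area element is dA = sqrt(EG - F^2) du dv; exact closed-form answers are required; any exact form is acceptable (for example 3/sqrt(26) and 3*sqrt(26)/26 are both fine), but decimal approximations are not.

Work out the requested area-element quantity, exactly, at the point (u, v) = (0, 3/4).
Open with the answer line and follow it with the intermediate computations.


Answer: sqrt(EG - F^2) = sqrt(5)/2

E = 1, F = 0, G = 5/4; EG - F^2 = 5/4


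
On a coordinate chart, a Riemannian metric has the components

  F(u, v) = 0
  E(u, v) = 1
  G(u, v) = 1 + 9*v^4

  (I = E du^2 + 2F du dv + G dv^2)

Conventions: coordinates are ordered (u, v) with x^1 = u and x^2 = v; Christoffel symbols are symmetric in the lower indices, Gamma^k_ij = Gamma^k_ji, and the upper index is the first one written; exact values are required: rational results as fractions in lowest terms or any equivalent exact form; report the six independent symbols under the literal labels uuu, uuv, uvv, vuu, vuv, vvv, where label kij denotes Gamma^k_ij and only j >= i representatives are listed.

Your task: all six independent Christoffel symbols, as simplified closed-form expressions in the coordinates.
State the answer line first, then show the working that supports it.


Answer: Gamma_uuu = 0, Gamma_uuv = 0, Gamma_uvv = 0, Gamma_vuu = 0, Gamma_vuv = 0, Gamma_vvv = 18*v^3/(9*v^4 + 1)

E = 1; F = 0; G = 1 + 9*v^4
Gamma^k_ij = (1/2) g^{kl} (d_i g_jl + d_j g_il - d_l g_ij), with g^inv = (1/(EG-F^2)) [[G, -F], [-F, E]]
first partials: E_u = 0, E_v = 0, F_u = 0, F_v = 0, G_u = 0, G_v = 36*v^3
D = EG - F^2 = 1 + 9*v^4
expanded: Gamma^u_uu = (G E_u - 2F F_u + F E_v)/(2D), Gamma^u_uv = (G E_v - F G_u)/(2D), Gamma^u_vv = (2G F_v - G G_u - F G_v)/(2D), Gamma^v_uu = (2E F_u - E E_v - F E_u)/(2D), Gamma^v_uv = (E G_u - F E_v)/(2D), Gamma^v_vv = (E G_v - 2F F_v + F G_u)/(2D); substitute and cancel common factors


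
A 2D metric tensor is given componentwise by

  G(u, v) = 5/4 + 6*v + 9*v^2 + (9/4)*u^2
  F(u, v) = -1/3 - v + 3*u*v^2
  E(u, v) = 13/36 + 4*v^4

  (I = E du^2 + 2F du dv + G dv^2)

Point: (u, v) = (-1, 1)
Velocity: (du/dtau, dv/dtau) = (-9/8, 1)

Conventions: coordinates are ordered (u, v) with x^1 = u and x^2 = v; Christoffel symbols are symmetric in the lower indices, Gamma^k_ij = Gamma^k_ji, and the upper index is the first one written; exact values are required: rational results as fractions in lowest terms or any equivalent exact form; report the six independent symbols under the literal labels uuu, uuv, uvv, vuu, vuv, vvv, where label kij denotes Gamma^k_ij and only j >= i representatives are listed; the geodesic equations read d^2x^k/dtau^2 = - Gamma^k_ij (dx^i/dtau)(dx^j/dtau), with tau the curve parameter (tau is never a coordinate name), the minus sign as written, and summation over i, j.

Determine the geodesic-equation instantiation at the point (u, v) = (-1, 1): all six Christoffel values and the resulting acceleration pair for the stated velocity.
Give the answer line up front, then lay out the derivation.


Answer: Gamma_uuu = -1560/4457, Gamma_uuv = 9954/4457, Gamma_uvv = -2583/4457, Gamma_vuu = -1570/4457, Gamma_vuv = 3579/8914, Gamma_vvv = 2286/4457; accelerations (d^2u/dtau^2, d^2v/dtau^2) = (215631/35656, 119277/142624)

E = 157/36, F = -13/3, G = 37/2 at the point
E_u = 0, E_v = 16, F_u = 3, F_v = -7, G_u = -9/2, G_v = 24
EG - F^2 = 4457/72;  g^inv = (72/4457) * [[37/2, 13/3], [13/3, 157/36]]
first-kind symbols [ij,l] = (1/2)(d_i g_jl + d_j g_il - d_l g_ij): [uu,u] = E_u/2 = 0, [uu,v] = F_u - E_v/2 = -5, [uv,u] = E_v/2 = 8, [uv,v] = G_u/2 = -9/4, [vv,u] = F_v - G_u/2 = -19/4, [vv,v] = G_v/2 = 12
Gamma^u_ij = (G*[ij,u] - F*[ij,v])/(EG - F^2), Gamma^v_ij = (E*[ij,v] - F*[ij,u])/(EG - F^2)
Gamma_uuu = -1560/4457, Gamma_uuv = 9954/4457, Gamma_uvv = -2583/4457, Gamma_vuu = -1570/4457, Gamma_vuv = 3579/8914, Gamma_vvv = 2286/4457
d^2u/dtau^2 = -(Gamma_uuu*(-9/8)^2 + 2*Gamma_uuv*(-9/8)*(1) + Gamma_uvv*(1)^2) = 215631/35656
d^2v/dtau^2 = -(Gamma_vuu*(-9/8)^2 + 2*Gamma_vuv*(-9/8)*(1) + Gamma_vvv*(1)^2) = 119277/142624
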